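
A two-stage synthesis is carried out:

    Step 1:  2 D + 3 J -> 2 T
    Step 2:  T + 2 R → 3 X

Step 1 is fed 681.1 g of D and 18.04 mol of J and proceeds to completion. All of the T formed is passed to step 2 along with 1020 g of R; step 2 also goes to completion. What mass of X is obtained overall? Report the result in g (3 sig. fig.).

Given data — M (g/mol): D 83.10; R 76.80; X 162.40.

3240 g

Step 1:
n(D) = 681.1 / 83.10 = 8.196 mol
n(J) = 18.04 mol
n/ν → D: 4.098, J: 6.013; D is limiting.
n(T) produced = (2/2) × 8.196 = 8.196 mol
Step 2:
n(T) available = 8.196 mol
n(R) = 1020 / 76.80 = 13.28 mol
n/ν → T: 8.196, R: 6.640; R is limiting.
n(X) = (3/2) × 13.28 = 19.92 mol
mass = 19.92 × 162.40 = 3235 g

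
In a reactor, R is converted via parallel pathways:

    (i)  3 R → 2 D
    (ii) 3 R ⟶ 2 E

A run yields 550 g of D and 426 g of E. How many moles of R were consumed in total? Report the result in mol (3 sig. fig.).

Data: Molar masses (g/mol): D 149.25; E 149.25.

9.81 mol

n(D) = 550 / 149.25 = 3.685 mol
n(E) = 426 / 149.25 = 2.854 mol
n(R) via (i) = (3/2)×3.685 = 5.528 mol
n(R) via (ii) = (3/2)×2.854 = 4.281 mol
total n(R) = 5.528 + 4.281 = 9.809 mol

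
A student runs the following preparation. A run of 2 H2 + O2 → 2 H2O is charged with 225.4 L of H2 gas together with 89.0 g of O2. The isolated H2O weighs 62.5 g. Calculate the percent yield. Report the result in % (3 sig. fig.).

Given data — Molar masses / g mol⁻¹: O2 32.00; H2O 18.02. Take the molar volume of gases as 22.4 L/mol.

62.4 %

n(H2) = 225.4 / 22.4 = 10.06 mol
n(O2) = 89.00 / 32.00 = 2.781 mol
n/ν for H2 = 10.06/2 = 5.030
n/ν for O2 = 2.781/1 = 2.781
Smallest n/ν is O2 → limiting reagent.
theoretical n(H2O) = (2/1) × 2.781 = 5.562 mol → 100.2 g
% yield = 62.5 / 100.2 × 100 = 62.38 %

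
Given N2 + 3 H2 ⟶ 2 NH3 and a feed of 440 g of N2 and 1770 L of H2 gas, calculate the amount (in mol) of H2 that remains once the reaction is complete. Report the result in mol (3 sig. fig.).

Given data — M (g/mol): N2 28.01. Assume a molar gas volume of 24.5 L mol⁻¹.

25.1 mol

n(N2) = 440.0 / 28.01 = 15.71 mol
n(H2) = 1770 / 24.5 = 72.24 mol
n/ν for N2 = 15.71/1 = 15.71
n/ν for H2 = 72.24/3 = 24.08
Smallest n/ν is N2 → limiting reagent.
H2 consumed = (3/1) × 15.71 = 47.13 mol
H2 remaining = 72.24 − 47.13 = 25.11 mol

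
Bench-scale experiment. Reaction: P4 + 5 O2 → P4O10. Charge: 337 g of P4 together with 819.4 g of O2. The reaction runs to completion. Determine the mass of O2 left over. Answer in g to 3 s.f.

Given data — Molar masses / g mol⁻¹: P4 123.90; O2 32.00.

384 g

n(P4) = 337.0 / 123.90 = 2.720 mol
n(O2) = 819.4 / 32.00 = 25.61 mol
n/ν for P4 = 2.720/1 = 2.720
n/ν for O2 = 25.61/5 = 5.122
Smallest n/ν is P4 → limiting reagent.
O2 consumed = (5/1) × 2.720 = 13.60 mol
O2 remaining = 25.61 − 13.60 = 12.01 mol
mass = 12.01 × 32.00 = 384.3 g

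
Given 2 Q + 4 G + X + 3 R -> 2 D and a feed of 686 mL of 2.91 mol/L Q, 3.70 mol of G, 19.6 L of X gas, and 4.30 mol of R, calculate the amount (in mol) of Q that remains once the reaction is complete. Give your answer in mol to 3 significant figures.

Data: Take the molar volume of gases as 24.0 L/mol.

n(Q) = 2.91 × 686.0/1000 = 1.996 mol
n(G) = 3.700 mol
n(X) = 19.60 / 24.0 = 0.8167 mol
n(R) = 4.300 mol
n/ν → Q: 0.9980, G: 0.9250, X: 0.8167, R: 1.433; X is limiting.
Q consumed = (2/1) × 0.8167 = 1.633 mol
Q remaining = 1.996 − 1.633 = 0.3630 mol

0.363 mol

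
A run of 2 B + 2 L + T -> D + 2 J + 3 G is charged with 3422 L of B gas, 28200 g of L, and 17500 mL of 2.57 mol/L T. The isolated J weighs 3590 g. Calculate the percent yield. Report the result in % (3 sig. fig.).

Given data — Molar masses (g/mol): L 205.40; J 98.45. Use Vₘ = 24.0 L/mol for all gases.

40.5 %

n(B) = 3422 / 24.0 = 142.6 mol
n(L) = 28200 / 205.40 = 137.3 mol
n(T) = 2.57 × 17500/1000 = 44.98 mol
n/ν for B = 142.6/2 = 71.30
n/ν for L = 137.3/2 = 68.65
n/ν for T = 44.98/1 = 44.98
Smallest n/ν is T → limiting reagent.
theoretical n(J) = (2/1) × 44.98 = 89.96 mol → 8857 g
% yield = 3590 / 8857 × 100 = 40.53 %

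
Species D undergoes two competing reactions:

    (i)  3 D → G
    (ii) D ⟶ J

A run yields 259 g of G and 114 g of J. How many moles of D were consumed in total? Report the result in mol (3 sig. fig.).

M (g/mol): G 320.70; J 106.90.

n(G) = 259 / 320.70 = 0.8076 mol
n(J) = 114 / 106.90 = 1.066 mol
n(D) via (i) = (3/1)×0.8076 = 2.423 mol
n(D) via (ii) = (1/1)×1.066 = 1.066 mol
total n(D) = 2.423 + 1.066 = 3.489 mol

3.49 mol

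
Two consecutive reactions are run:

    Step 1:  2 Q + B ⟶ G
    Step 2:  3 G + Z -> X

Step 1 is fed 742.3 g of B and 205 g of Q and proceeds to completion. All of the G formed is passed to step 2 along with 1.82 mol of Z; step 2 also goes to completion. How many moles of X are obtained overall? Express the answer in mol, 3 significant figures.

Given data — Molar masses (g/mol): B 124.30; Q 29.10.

Step 1:
n(B) = 742.3 / 124.30 = 5.972 mol
n(Q) = 205.0 / 29.10 = 7.045 mol
n/ν for B = 5.972/1 = 5.972
n/ν for Q = 7.045/2 = 3.523
Smallest n/ν is Q → limiting reagent.
n(G) produced = (1/2) × 7.045 = 3.523 mol
Step 2:
n(G) available = 3.523 mol
n(Z) = 1.820 mol
n/ν for G = 3.523/3 = 1.174
n/ν for Z = 1.820/1 = 1.820
Smallest n/ν is G → limiting reagent.
n(X) = (1/3) × 3.523 = 1.174 mol

1.17 mol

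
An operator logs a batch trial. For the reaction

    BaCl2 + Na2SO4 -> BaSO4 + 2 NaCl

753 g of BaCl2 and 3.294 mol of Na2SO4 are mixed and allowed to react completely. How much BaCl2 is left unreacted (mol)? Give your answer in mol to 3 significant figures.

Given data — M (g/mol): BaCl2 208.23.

n(BaCl2) = 753.0 / 208.23 = 3.616 mol
n(Na2SO4) = 3.294 mol
n/ν → BaCl2: 3.616, Na2SO4: 3.294; Na2SO4 is limiting.
BaCl2 consumed = (1/1) × 3.294 = 3.294 mol
BaCl2 remaining = 3.616 − 3.294 = 0.3220 mol

0.322 mol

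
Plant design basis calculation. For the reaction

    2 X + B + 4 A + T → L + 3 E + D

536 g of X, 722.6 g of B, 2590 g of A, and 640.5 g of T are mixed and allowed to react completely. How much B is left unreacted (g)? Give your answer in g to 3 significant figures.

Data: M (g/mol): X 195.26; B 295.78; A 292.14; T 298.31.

n(X) = 536.0 / 195.26 = 2.745 mol
n(B) = 722.6 / 295.78 = 2.443 mol
n(A) = 2590 / 292.14 = 8.866 mol
n(T) = 640.5 / 298.31 = 2.147 mol
n/ν → X: 1.373, B: 2.443, A: 2.217, T: 2.147; X is limiting.
B consumed = (1/2) × 2.745 = 1.373 mol
B remaining = 2.443 − 1.373 = 1.070 mol
mass = 1.070 × 295.78 = 316.5 g

317 g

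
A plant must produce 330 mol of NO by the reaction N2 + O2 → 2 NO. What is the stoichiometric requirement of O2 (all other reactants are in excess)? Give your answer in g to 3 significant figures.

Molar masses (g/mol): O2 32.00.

n(NO) = 330.0 mol
n(O2) = (1/2) × 330.0 = 165.0 mol
mass = 165.0 × 32.00 = 5280 g

5280 g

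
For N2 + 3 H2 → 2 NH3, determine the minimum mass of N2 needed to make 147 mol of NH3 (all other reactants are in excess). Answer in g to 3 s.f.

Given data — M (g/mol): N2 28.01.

n(NH3) = 147.0 mol
n(N2) = (1/2) × 147.0 = 73.50 mol
mass = 73.50 × 28.01 = 2059 g

2060 g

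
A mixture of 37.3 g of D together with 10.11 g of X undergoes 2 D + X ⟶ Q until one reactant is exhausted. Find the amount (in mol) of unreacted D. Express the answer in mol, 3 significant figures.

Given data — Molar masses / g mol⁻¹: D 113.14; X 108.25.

0.143 mol

n(D) = 37.30 / 113.14 = 0.3297 mol
n(X) = 10.11 / 108.25 = 0.09339 mol
n/ν for D = 0.3297/2 = 0.1649
n/ν for X = 0.09339/1 = 0.09339
Smallest n/ν is X → limiting reagent.
D consumed = (2/1) × 0.09339 = 0.1868 mol
D remaining = 0.3297 − 0.1868 = 0.1429 mol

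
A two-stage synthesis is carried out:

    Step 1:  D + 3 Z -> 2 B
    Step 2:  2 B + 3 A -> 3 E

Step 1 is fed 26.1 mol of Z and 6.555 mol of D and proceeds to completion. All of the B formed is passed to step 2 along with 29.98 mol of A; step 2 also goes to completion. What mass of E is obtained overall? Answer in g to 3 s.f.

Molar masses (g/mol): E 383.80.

7550 g

Step 1:
n(Z) = 26.10 mol
n(D) = 6.555 mol
n/ν for Z = 26.10/3 = 8.700
n/ν for D = 6.555/1 = 6.555
Smallest n/ν is D → limiting reagent.
n(B) produced = (2/1) × 6.555 = 13.11 mol
Step 2:
n(B) available = 13.11 mol
n(A) = 29.98 mol
n/ν for B = 13.11/2 = 6.555
n/ν for A = 29.98/3 = 9.993
Smallest n/ν is B → limiting reagent.
n(E) = (3/2) × 13.11 = 19.67 mol
mass = 19.67 × 383.80 = 7549 g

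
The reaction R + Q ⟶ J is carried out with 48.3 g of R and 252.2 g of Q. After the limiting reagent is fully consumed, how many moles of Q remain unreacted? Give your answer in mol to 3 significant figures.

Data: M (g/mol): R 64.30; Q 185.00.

0.612 mol

n(R) = 48.30 / 64.30 = 0.7512 mol
n(Q) = 252.2 / 185.00 = 1.363 mol
n/ν → R: 0.7512, Q: 1.363; R is limiting.
Q consumed = (1/1) × 0.7512 = 0.7512 mol
Q remaining = 1.363 − 0.7512 = 0.6118 mol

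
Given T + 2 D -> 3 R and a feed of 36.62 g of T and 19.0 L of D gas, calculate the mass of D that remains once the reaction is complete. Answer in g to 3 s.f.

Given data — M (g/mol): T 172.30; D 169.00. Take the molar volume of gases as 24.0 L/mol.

62.0 g

n(T) = 36.62 / 172.30 = 0.2125 mol
n(D) = 19.00 / 24.0 = 0.7917 mol
n/ν for T = 0.2125/1 = 0.2125
n/ν for D = 0.7917/2 = 0.3959
Smallest n/ν is T → limiting reagent.
D consumed = (2/1) × 0.2125 = 0.4250 mol
D remaining = 0.7917 − 0.4250 = 0.3667 mol
mass = 0.3667 × 169.00 = 61.97 g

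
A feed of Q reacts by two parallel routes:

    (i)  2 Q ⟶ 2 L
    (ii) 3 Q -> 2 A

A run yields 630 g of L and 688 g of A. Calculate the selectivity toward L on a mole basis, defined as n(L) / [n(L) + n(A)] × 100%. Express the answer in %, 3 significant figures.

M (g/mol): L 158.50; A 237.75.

57.9 %

n(L) = 630 / 158.50 = 3.975 mol
n(A) = 688 / 237.75 = 2.894 mol
selectivity = 3.975/(3.975+2.894) × 100 = 57.87 %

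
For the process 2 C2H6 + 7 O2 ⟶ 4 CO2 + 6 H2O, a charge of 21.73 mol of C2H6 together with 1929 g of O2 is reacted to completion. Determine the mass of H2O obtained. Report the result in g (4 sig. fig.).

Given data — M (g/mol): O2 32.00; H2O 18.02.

931.1 g

n(C2H6) = 21.73 mol
n(O2) = 1929 / 32.00 = 60.28 mol
n/ν for C2H6 = 21.73/2 = 10.87
n/ν for O2 = 60.28/7 = 8.611
Smallest n/ν is O2 → limiting reagent.
n(H2O) = (6/7) × 60.28 = 51.67 mol
mass = 51.67 × 18.02 = 931.1 g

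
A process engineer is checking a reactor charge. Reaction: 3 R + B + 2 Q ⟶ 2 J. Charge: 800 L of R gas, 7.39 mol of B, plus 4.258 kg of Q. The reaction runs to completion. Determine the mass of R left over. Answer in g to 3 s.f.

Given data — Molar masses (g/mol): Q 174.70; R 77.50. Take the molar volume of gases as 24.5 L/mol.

n(R) = 800.0 / 24.5 = 32.65 mol
n(B) = 7.390 mol
n(Q) = 4.258×1000 / 174.70 = 24.37 mol
n/ν → R: 10.88, B: 7.390, Q: 12.19; B is limiting.
R consumed = (3/1) × 7.390 = 22.17 mol
R remaining = 32.65 − 22.17 = 10.48 mol
mass = 10.48 × 77.50 = 812.2 g

812 g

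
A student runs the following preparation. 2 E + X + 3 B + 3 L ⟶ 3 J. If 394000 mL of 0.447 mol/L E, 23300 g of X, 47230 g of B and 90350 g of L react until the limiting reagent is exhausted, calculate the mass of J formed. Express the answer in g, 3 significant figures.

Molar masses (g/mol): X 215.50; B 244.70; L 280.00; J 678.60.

131000 g

n(E) = 0.447 × 394000/1000 = 176.1 mol
n(X) = 23300 / 215.50 = 108.1 mol
n(B) = 47230 / 244.70 = 193.0 mol
n(L) = 90350 / 280.00 = 322.7 mol
n/ν for E = 176.1/2 = 88.05
n/ν for X = 108.1/1 = 108.1
n/ν for B = 193.0/3 = 64.33
n/ν for L = 322.7/3 = 107.6
Smallest n/ν is B → limiting reagent.
n(J) = (3/3) × 193.0 = 193.0 mol
mass = 193.0 × 678.60 = 131000 g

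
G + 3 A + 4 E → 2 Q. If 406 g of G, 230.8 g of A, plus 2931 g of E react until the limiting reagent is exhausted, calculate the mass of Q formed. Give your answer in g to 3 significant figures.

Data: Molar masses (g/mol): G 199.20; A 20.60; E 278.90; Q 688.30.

n(G) = 406.0 / 199.20 = 2.038 mol
n(A) = 230.8 / 20.60 = 11.20 mol
n(E) = 2931 / 278.90 = 10.51 mol
n/ν for G = 2.038/1 = 2.038
n/ν for A = 11.20/3 = 3.733
n/ν for E = 10.51/4 = 2.628
Smallest n/ν is G → limiting reagent.
n(Q) = (2/1) × 2.038 = 4.076 mol
mass = 4.076 × 688.30 = 2806 g

2810 g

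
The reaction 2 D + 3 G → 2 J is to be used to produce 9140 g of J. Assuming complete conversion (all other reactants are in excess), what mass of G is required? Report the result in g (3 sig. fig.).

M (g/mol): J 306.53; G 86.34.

3860 g

n(J) = 9140 / 306.53 = 29.82 mol
n(G) = (3/2) × 29.82 = 44.73 mol
mass = 44.73 × 86.34 = 3862 g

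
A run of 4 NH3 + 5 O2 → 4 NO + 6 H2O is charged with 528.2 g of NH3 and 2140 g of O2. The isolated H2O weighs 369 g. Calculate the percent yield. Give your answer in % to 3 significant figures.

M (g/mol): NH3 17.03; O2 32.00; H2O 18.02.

44.0 %

n(NH3) = 528.2 / 17.03 = 31.02 mol
n(O2) = 2140 / 32.00 = 66.88 mol
n/ν for NH3 = 31.02/4 = 7.755
n/ν for O2 = 66.88/5 = 13.38
Smallest n/ν is NH3 → limiting reagent.
theoretical n(H2O) = (6/4) × 31.02 = 46.53 mol → 838.5 g
% yield = 369 / 838.5 × 100 = 44.01 %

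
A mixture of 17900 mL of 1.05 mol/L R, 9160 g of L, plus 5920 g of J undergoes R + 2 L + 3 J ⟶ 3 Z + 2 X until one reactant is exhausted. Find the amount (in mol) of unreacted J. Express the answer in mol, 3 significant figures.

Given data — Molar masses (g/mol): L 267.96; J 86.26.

17.4 mol

n(R) = 1.05 × 17900/1000 = 18.80 mol
n(L) = 9160 / 267.96 = 34.18 mol
n(J) = 5920 / 86.26 = 68.63 mol
n/ν → R: 18.80, L: 17.09, J: 22.88; L is limiting.
J consumed = (3/2) × 34.18 = 51.27 mol
J remaining = 68.63 − 51.27 = 17.36 mol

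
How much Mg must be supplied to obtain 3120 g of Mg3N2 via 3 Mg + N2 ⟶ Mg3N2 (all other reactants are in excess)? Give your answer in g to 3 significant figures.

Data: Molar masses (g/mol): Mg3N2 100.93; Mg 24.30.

n(Mg3N2) = 3120 / 100.93 = 30.91 mol
n(Mg) = (3/1) × 30.91 = 92.73 mol
mass = 92.73 × 24.30 = 2253 g

2250 g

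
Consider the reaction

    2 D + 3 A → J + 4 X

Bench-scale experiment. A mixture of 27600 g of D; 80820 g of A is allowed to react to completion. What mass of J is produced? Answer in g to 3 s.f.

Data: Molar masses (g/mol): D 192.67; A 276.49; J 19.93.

n(D) = 27600 / 192.67 = 143.3 mol
n(A) = 80820 / 276.49 = 292.3 mol
n/ν for D = 143.3/2 = 71.65
n/ν for A = 292.3/3 = 97.43
Smallest n/ν is D → limiting reagent.
n(J) = (1/2) × 143.3 = 71.65 mol
mass = 71.65 × 19.93 = 1428 g

1430 g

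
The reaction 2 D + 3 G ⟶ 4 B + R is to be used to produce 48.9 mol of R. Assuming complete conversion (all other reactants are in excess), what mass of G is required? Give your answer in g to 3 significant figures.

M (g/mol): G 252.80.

37100 g

n(R) = 48.90 mol
n(G) = (3/1) × 48.90 = 146.7 mol
mass = 146.7 × 252.80 = 37090 g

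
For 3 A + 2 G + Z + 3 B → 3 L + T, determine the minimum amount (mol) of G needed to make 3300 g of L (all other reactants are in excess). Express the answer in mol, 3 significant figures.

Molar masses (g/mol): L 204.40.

10.8 mol

n(L) = 3300 / 204.40 = 16.14 mol
n(G) = (2/3) × 16.14 = 10.76 mol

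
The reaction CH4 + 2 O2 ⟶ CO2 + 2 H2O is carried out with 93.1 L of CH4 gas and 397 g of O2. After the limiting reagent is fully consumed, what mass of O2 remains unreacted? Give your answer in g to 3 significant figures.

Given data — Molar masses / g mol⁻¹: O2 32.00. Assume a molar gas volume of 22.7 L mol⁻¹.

n(CH4) = 93.10 / 22.7 = 4.101 mol
n(O2) = 397.0 / 32.00 = 12.41 mol
n/ν for CH4 = 4.101/1 = 4.101
n/ν for O2 = 12.41/2 = 6.205
Smallest n/ν is CH4 → limiting reagent.
O2 consumed = (2/1) × 4.101 = 8.202 mol
O2 remaining = 12.41 − 8.202 = 4.208 mol
mass = 4.208 × 32.00 = 134.7 g

135 g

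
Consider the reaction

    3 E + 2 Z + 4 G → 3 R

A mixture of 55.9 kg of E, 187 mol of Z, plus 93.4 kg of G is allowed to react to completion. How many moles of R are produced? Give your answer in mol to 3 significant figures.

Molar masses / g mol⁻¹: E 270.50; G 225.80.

207 mol

n(E) = 55.90×1000 / 270.50 = 206.7 mol
n(Z) = 187.0 mol
n(G) = 93.40×1000 / 225.80 = 413.6 mol
n/ν for E = 206.7/3 = 68.90
n/ν for Z = 187.0/2 = 93.50
n/ν for G = 413.6/4 = 103.4
Smallest n/ν is E → limiting reagent.
n(R) = (3/3) × 206.7 = 206.7 mol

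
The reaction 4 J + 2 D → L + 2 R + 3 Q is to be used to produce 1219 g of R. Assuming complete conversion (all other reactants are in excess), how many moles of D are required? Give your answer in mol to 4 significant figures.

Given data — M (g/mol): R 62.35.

19.55 mol

n(R) = 1219 / 62.35 = 19.55 mol
n(D) = (2/2) × 19.55 = 19.55 mol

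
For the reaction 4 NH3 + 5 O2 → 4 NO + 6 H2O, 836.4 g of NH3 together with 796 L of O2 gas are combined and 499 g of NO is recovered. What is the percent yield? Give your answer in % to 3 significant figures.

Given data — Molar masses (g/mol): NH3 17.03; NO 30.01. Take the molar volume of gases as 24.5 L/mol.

n(NH3) = 836.4 / 17.03 = 49.11 mol
n(O2) = 796.0 / 24.5 = 32.49 mol
n/ν for NH3 = 49.11/4 = 12.28
n/ν for O2 = 32.49/5 = 6.498
Smallest n/ν is O2 → limiting reagent.
theoretical n(NO) = (4/5) × 32.49 = 25.99 mol → 780.0 g
% yield = 499 / 780.0 × 100 = 63.97 %

64.0 %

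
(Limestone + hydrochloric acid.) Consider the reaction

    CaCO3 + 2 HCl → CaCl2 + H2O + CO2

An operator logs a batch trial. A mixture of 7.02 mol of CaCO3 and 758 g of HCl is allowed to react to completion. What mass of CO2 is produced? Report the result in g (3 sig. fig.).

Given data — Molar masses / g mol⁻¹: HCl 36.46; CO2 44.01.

n(CaCO3) = 7.020 mol
n(HCl) = 758.0 / 36.46 = 20.79 mol
n/ν for CaCO3 = 7.020/1 = 7.020
n/ν for HCl = 20.79/2 = 10.40
Smallest n/ν is CaCO3 → limiting reagent.
n(CO2) = (1/1) × 7.020 = 7.020 mol
mass = 7.020 × 44.01 = 309.0 g

309 g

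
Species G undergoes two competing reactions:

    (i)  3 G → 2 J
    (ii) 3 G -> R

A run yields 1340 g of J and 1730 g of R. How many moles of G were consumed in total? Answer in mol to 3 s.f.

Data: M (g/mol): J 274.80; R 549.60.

16.8 mol

n(J) = 1340 / 274.80 = 4.876 mol
n(R) = 1730 / 549.60 = 3.148 mol
n(G) via (i) = (3/2)×4.876 = 7.314 mol
n(G) via (ii) = (3/1)×3.148 = 9.444 mol
total n(G) = 7.314 + 9.444 = 16.76 mol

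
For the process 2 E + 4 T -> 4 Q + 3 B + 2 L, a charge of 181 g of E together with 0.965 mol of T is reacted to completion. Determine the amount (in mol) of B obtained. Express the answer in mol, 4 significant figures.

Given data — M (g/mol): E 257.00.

0.7238 mol

n(E) = 181.0 / 257.00 = 0.7043 mol
n(T) = 0.9650 mol
n/ν for E = 0.7043/2 = 0.3522
n/ν for T = 0.9650/4 = 0.2413
Smallest n/ν is T → limiting reagent.
n(B) = (3/4) × 0.9650 = 0.7238 mol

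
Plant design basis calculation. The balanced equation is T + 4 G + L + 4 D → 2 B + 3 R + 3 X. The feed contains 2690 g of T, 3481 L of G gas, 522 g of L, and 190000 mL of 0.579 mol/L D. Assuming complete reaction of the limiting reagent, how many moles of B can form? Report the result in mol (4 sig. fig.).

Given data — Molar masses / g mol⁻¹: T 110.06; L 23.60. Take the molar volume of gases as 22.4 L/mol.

44.24 mol

n(T) = 2690 / 110.06 = 24.44 mol
n(G) = 3481 / 22.4 = 155.4 mol
n(L) = 522.0 / 23.60 = 22.12 mol
n(D) = 0.579 × 190000/1000 = 110.0 mol
n/ν for T = 24.44/1 = 24.44
n/ν for G = 155.4/4 = 38.85
n/ν for L = 22.12/1 = 22.12
n/ν for D = 110.0/4 = 27.50
Smallest n/ν is L → limiting reagent.
n(B) = (2/1) × 22.12 = 44.24 mol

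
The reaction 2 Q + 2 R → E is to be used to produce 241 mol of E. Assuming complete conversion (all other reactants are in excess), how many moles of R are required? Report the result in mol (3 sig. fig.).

482 mol

n(E) = 241.0 mol
n(R) = (2/1) × 241.0 = 482.0 mol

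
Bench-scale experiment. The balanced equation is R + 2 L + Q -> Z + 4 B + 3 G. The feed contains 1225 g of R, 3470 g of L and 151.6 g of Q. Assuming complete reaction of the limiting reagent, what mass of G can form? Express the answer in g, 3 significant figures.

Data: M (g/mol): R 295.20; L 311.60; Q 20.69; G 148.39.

1850 g

n(R) = 1225 / 295.20 = 4.150 mol
n(L) = 3470 / 311.60 = 11.14 mol
n(Q) = 151.6 / 20.69 = 7.327 mol
n/ν for R = 4.150/1 = 4.150
n/ν for L = 11.14/2 = 5.570
n/ν for Q = 7.327/1 = 7.327
Smallest n/ν is R → limiting reagent.
n(G) = (3/1) × 4.150 = 12.45 mol
mass = 12.45 × 148.39 = 1847 g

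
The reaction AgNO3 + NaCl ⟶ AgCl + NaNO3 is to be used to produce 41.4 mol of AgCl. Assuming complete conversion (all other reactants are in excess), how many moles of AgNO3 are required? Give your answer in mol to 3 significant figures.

41.4 mol

n(AgCl) = 41.40 mol
n(AgNO3) = (1/1) × 41.40 = 41.40 mol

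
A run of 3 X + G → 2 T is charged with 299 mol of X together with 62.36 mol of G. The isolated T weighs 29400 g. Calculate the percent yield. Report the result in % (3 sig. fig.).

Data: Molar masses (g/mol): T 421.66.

n(X) = 299.0 mol
n(G) = 62.36 mol
n/ν → X: 99.67, G: 62.36; G is limiting.
theoretical n(T) = (2/1) × 62.36 = 124.7 mol → 52580 g
% yield = 29400 / 52580 × 100 = 55.91 %

55.9 %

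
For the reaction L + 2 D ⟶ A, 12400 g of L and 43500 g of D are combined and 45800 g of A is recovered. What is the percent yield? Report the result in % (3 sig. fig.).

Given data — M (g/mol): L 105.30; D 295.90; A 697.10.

89.4 %

n(L) = 12400 / 105.30 = 117.8 mol
n(D) = 43500 / 295.90 = 147.0 mol
n/ν → L: 117.8, D: 73.50; D is limiting.
theoretical n(A) = (1/2) × 147.0 = 73.50 mol → 51240 g
% yield = 45800 / 51240 × 100 = 89.38 %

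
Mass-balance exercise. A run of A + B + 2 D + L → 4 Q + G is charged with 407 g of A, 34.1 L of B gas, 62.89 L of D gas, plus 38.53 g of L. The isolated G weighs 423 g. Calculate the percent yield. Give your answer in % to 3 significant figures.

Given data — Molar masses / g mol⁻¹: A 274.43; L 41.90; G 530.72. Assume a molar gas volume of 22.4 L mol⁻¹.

86.7 %

n(A) = 407.0 / 274.43 = 1.483 mol
n(B) = 34.10 / 22.4 = 1.522 mol
n(D) = 62.89 / 22.4 = 2.808 mol
n(L) = 38.53 / 41.90 = 0.9196 mol
n/ν → A: 1.483, B: 1.522, D: 1.404, L: 0.9196; L is limiting.
theoretical n(G) = (1/1) × 0.9196 = 0.9196 mol → 488.1 g
% yield = 423 / 488.1 × 100 = 86.66 %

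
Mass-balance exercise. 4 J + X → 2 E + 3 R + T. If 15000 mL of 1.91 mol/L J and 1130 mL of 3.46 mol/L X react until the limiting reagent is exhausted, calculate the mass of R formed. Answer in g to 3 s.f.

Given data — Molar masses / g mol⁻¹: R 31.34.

368 g

n(J) = 1.91 × 15000/1000 = 28.65 mol
n(X) = 3.46 × 1130/1000 = 3.910 mol
n/ν → J: 7.163, X: 3.910; X is limiting.
n(R) = (3/1) × 3.910 = 11.73 mol
mass = 11.73 × 31.34 = 367.6 g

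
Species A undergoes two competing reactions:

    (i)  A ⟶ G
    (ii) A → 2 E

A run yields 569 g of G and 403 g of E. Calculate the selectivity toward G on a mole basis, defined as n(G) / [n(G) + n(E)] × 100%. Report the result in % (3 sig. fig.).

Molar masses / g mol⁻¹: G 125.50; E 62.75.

n(G) = 569 / 125.50 = 4.534 mol
n(E) = 403 / 62.75 = 6.422 mol
selectivity = 4.534/(4.534+6.422) × 100 = 41.38 %

41.4 %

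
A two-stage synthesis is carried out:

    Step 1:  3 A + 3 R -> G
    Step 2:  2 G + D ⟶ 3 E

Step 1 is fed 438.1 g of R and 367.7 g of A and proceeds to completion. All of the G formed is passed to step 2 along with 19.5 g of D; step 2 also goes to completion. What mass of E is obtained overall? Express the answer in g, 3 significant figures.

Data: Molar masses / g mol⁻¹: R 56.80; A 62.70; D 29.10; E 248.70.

Step 1:
n(R) = 438.1 / 56.80 = 7.713 mol
n(A) = 367.7 / 62.70 = 5.864 mol
n/ν for R = 7.713/3 = 2.571
n/ν for A = 5.864/3 = 1.955
Smallest n/ν is A → limiting reagent.
n(G) produced = (1/3) × 5.864 = 1.955 mol
Step 2:
n(G) available = 1.955 mol
n(D) = 19.50 / 29.10 = 0.6701 mol
n/ν for G = 1.955/2 = 0.9775
n/ν for D = 0.6701/1 = 0.6701
Smallest n/ν is D → limiting reagent.
n(E) = (3/1) × 0.6701 = 2.010 mol
mass = 2.010 × 248.70 = 499.9 g

500 g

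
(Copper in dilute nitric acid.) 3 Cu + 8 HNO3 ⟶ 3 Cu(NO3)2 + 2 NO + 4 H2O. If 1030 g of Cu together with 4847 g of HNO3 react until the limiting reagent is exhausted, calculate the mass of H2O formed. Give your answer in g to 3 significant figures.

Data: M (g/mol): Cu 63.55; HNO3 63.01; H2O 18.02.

n(Cu) = 1030 / 63.55 = 16.21 mol
n(HNO3) = 4847 / 63.01 = 76.92 mol
n/ν for Cu = 16.21/3 = 5.403
n/ν for HNO3 = 76.92/8 = 9.615
Smallest n/ν is Cu → limiting reagent.
n(H2O) = (4/3) × 16.21 = 21.61 mol
mass = 21.61 × 18.02 = 389.4 g

389 g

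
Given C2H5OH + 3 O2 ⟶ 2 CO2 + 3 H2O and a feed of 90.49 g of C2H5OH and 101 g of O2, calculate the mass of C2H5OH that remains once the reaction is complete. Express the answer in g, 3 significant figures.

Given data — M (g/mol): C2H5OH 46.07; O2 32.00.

42.0 g

n(C2H5OH) = 90.49 / 46.07 = 1.964 mol
n(O2) = 101.0 / 32.00 = 3.156 mol
n/ν for C2H5OH = 1.964/1 = 1.964
n/ν for O2 = 3.156/3 = 1.052
Smallest n/ν is O2 → limiting reagent.
C2H5OH consumed = (1/3) × 3.156 = 1.052 mol
C2H5OH remaining = 1.964 − 1.052 = 0.9120 mol
mass = 0.9120 × 46.07 = 42.02 g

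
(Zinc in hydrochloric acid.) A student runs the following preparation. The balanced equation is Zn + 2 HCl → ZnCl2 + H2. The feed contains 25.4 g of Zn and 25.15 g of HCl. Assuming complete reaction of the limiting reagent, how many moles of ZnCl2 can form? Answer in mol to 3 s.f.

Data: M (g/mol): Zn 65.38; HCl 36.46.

0.345 mol

n(Zn) = 25.40 / 65.38 = 0.3885 mol
n(HCl) = 25.15 / 36.46 = 0.6898 mol
n/ν for Zn = 0.3885/1 = 0.3885
n/ν for HCl = 0.6898/2 = 0.3449
Smallest n/ν is HCl → limiting reagent.
n(ZnCl2) = (1/2) × 0.6898 = 0.3449 mol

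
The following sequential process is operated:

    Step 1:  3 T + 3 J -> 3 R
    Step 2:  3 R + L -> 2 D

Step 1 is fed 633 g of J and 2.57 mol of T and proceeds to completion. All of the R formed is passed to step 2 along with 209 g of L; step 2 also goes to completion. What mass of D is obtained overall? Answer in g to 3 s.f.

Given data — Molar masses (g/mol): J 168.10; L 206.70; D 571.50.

979 g

Step 1:
n(J) = 633.0 / 168.10 = 3.766 mol
n(T) = 2.570 mol
n/ν → J: 1.255, T: 0.8567; T is limiting.
n(R) produced = (3/3) × 2.570 = 2.570 mol
Step 2:
n(R) available = 2.570 mol
n(L) = 209.0 / 206.70 = 1.011 mol
n/ν → R: 0.8567, L: 1.011; R is limiting.
n(D) = (2/3) × 2.570 = 1.713 mol
mass = 1.713 × 571.50 = 979.0 g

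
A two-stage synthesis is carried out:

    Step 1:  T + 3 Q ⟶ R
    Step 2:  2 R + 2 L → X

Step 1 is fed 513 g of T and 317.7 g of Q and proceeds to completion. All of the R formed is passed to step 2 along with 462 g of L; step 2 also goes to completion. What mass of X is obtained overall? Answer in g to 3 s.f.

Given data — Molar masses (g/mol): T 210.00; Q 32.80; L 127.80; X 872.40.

1070 g

Step 1:
n(T) = 513.0 / 210.00 = 2.443 mol
n(Q) = 317.7 / 32.80 = 9.686 mol
n/ν for T = 2.443/1 = 2.443
n/ν for Q = 9.686/3 = 3.229
Smallest n/ν is T → limiting reagent.
n(R) produced = (1/1) × 2.443 = 2.443 mol
Step 2:
n(R) available = 2.443 mol
n(L) = 462.0 / 127.80 = 3.615 mol
n/ν for R = 2.443/2 = 1.222
n/ν for L = 3.615/2 = 1.808
Smallest n/ν is R → limiting reagent.
n(X) = (1/2) × 2.443 = 1.222 mol
mass = 1.222 × 872.40 = 1066 g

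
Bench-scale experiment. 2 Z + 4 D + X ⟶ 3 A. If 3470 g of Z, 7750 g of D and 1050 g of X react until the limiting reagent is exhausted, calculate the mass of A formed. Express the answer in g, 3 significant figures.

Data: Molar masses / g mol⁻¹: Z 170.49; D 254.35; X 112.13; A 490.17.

11200 g

n(Z) = 3470 / 170.49 = 20.35 mol
n(D) = 7750 / 254.35 = 30.47 mol
n(X) = 1050 / 112.13 = 9.364 mol
n/ν → Z: 10.18, D: 7.618, X: 9.364; D is limiting.
n(A) = (3/4) × 30.47 = 22.85 mol
mass = 22.85 × 490.17 = 11200 g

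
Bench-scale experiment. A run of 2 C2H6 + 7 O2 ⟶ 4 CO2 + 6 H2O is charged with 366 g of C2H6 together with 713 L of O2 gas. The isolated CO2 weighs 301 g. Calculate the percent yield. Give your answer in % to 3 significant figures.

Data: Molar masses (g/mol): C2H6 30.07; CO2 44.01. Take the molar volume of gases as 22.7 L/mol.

n(C2H6) = 366.0 / 30.07 = 12.17 mol
n(O2) = 713.0 / 22.7 = 31.41 mol
n/ν → C2H6: 6.085, O2: 4.487; O2 is limiting.
theoretical n(CO2) = (4/7) × 31.41 = 17.95 mol → 790.0 g
% yield = 301 / 790.0 × 100 = 38.10 %

38.1 %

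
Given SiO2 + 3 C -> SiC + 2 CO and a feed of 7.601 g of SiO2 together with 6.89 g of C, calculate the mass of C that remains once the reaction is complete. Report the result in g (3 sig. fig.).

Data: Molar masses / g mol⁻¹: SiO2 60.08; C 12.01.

2.33 g

n(SiO2) = 7.601 / 60.08 = 0.1265 mol
n(C) = 6.890 / 12.01 = 0.5737 mol
n/ν for SiO2 = 0.1265/1 = 0.1265
n/ν for C = 0.5737/3 = 0.1912
Smallest n/ν is SiO2 → limiting reagent.
C consumed = (3/1) × 0.1265 = 0.3795 mol
C remaining = 0.5737 − 0.3795 = 0.1942 mol
mass = 0.1942 × 12.01 = 2.332 g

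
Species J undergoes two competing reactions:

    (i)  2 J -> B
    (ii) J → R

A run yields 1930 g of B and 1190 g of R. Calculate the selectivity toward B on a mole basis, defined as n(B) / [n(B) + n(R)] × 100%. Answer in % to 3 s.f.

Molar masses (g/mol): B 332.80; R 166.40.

44.8 %

n(B) = 1930 / 332.80 = 5.799 mol
n(R) = 1190 / 166.40 = 7.151 mol
selectivity = 5.799/(5.799+7.151) × 100 = 44.78 %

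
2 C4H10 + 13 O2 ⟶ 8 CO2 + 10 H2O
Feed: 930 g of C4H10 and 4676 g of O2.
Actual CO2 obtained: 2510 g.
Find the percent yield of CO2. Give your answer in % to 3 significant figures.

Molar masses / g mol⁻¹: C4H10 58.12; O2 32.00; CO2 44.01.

89.1 %

n(C4H10) = 930.0 / 58.12 = 16.00 mol
n(O2) = 4676 / 32.00 = 146.1 mol
n/ν → C4H10: 8.000, O2: 11.24; C4H10 is limiting.
theoretical n(CO2) = (8/2) × 16.00 = 64.00 mol → 2817 g
% yield = 2510 / 2817 × 100 = 89.10 %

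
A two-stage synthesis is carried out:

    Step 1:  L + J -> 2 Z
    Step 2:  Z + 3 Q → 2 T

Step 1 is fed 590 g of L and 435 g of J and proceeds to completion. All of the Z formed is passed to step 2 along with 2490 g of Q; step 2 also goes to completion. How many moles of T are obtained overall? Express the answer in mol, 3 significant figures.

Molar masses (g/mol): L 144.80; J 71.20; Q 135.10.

Step 1:
n(L) = 590.0 / 144.80 = 4.075 mol
n(J) = 435.0 / 71.20 = 6.110 mol
n/ν for L = 4.075/1 = 4.075
n/ν for J = 6.110/1 = 6.110
Smallest n/ν is L → limiting reagent.
n(Z) produced = (2/1) × 4.075 = 8.150 mol
Step 2:
n(Z) available = 8.150 mol
n(Q) = 2490 / 135.10 = 18.43 mol
n/ν for Z = 8.150/1 = 8.150
n/ν for Q = 18.43/3 = 6.143
Smallest n/ν is Q → limiting reagent.
n(T) = (2/3) × 18.43 = 12.29 mol

12.3 mol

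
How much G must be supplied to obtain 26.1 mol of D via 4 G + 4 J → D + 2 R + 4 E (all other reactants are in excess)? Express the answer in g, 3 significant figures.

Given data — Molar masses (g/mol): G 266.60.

n(D) = 26.10 mol
n(G) = (4/1) × 26.10 = 104.4 mol
mass = 104.4 × 266.60 = 27830 g

27800 g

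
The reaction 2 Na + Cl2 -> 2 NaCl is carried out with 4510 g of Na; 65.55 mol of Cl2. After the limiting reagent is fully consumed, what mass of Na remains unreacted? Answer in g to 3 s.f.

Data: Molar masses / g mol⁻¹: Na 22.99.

n(Na) = 4510 / 22.99 = 196.2 mol
n(Cl2) = 65.55 mol
n/ν → Na: 98.10, Cl2: 65.55; Cl2 is limiting.
Na consumed = (2/1) × 65.55 = 131.1 mol
Na remaining = 196.2 − 131.1 = 65.10 mol
mass = 65.10 × 22.99 = 1497 g

1500 g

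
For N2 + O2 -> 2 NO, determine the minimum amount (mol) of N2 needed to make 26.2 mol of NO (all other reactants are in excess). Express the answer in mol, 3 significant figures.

13.1 mol

n(NO) = 26.20 mol
n(N2) = (1/2) × 26.20 = 13.10 mol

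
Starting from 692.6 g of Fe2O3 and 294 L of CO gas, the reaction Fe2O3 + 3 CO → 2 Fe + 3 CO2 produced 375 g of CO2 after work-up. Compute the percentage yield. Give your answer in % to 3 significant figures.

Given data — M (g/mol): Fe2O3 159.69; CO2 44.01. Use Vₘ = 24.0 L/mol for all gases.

69.6 %

n(Fe2O3) = 692.6 / 159.69 = 4.337 mol
n(CO) = 294.0 / 24.0 = 12.25 mol
n/ν → Fe2O3: 4.337, CO: 4.083; CO is limiting.
theoretical n(CO2) = (3/3) × 12.25 = 12.25 mol → 539.1 g
% yield = 375 / 539.1 × 100 = 69.56 %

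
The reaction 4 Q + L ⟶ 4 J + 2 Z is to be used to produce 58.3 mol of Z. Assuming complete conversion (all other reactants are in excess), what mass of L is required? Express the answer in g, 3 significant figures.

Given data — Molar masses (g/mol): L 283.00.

n(Z) = 58.30 mol
n(L) = (1/2) × 58.30 = 29.15 mol
mass = 29.15 × 283.00 = 8249 g

8250 g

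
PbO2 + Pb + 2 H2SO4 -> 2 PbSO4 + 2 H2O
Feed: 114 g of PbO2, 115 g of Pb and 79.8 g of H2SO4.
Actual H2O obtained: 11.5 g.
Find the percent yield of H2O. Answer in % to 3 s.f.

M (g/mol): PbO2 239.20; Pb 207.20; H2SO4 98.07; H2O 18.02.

n(PbO2) = 114.0 / 239.20 = 0.4766 mol
n(Pb) = 115.0 / 207.20 = 0.5550 mol
n(H2SO4) = 79.80 / 98.07 = 0.8137 mol
n/ν → PbO2: 0.4766, Pb: 0.5550, H2SO4: 0.4069; H2SO4 is limiting.
theoretical n(H2O) = (2/2) × 0.8137 = 0.8137 mol → 14.66 g
% yield = 11.5 / 14.66 × 100 = 78.44 %

78.4 %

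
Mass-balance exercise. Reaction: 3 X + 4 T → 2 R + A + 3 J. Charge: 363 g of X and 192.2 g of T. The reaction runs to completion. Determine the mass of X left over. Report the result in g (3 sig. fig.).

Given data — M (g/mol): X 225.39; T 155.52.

n(X) = 363.0 / 225.39 = 1.611 mol
n(T) = 192.2 / 155.52 = 1.236 mol
n/ν for X = 1.611/3 = 0.5370
n/ν for T = 1.236/4 = 0.3090
Smallest n/ν is T → limiting reagent.
X consumed = (3/4) × 1.236 = 0.9270 mol
X remaining = 1.611 − 0.9270 = 0.6840 mol
mass = 0.6840 × 225.39 = 154.2 g

154 g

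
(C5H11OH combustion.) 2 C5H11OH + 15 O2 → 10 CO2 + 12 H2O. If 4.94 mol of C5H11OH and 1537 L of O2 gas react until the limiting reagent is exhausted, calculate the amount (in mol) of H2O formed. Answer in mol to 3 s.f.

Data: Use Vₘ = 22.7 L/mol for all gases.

n(C5H11OH) = 4.940 mol
n(O2) = 1537 / 22.7 = 67.71 mol
n/ν → C5H11OH: 2.470, O2: 4.514; C5H11OH is limiting.
n(H2O) = (12/2) × 4.940 = 29.64 mol

29.6 mol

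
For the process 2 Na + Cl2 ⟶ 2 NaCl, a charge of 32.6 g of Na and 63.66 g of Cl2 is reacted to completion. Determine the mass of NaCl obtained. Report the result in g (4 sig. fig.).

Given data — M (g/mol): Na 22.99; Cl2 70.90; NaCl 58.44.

n(Na) = 32.60 / 22.99 = 1.418 mol
n(Cl2) = 63.66 / 70.90 = 0.8979 mol
n/ν for Na = 1.418/2 = 0.7090
n/ν for Cl2 = 0.8979/1 = 0.8979
Smallest n/ν is Na → limiting reagent.
n(NaCl) = (2/2) × 1.418 = 1.418 mol
mass = 1.418 × 58.44 = 82.87 g

82.87 g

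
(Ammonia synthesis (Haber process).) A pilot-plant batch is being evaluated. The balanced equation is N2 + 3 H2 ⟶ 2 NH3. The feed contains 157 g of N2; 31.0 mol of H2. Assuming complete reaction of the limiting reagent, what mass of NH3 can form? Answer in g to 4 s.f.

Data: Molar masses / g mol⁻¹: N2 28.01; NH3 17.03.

190.9 g

n(N2) = 157.0 / 28.01 = 5.605 mol
n(H2) = 31.00 mol
n/ν → N2: 5.605, H2: 10.33; N2 is limiting.
n(NH3) = (2/1) × 5.605 = 11.21 mol
mass = 11.21 × 17.03 = 190.9 g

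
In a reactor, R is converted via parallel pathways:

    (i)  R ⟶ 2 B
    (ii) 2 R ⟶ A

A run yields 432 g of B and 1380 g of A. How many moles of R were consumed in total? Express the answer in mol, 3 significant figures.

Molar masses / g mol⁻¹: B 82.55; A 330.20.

n(B) = 432 / 82.55 = 5.233 mol
n(A) = 1380 / 330.20 = 4.179 mol
n(R) via (i) = (1/2)×5.233 = 2.617 mol
n(R) via (ii) = (2/1)×4.179 = 8.358 mol
total n(R) = 2.617 + 8.358 = 10.98 mol

11.0 mol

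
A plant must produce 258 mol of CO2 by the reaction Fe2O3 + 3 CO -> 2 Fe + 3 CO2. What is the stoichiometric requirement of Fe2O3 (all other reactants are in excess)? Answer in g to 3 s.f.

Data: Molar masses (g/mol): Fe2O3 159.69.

13700 g

n(CO2) = 258.0 mol
n(Fe2O3) = (1/3) × 258.0 = 86.00 mol
mass = 86.00 × 159.69 = 13730 g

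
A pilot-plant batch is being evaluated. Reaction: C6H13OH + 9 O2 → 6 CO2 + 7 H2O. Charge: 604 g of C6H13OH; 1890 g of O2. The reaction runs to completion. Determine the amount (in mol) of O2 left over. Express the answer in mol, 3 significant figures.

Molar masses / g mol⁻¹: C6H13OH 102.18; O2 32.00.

n(C6H13OH) = 604.0 / 102.18 = 5.911 mol
n(O2) = 1890 / 32.00 = 59.06 mol
n/ν for C6H13OH = 5.911/1 = 5.911
n/ν for O2 = 59.06/9 = 6.562
Smallest n/ν is C6H13OH → limiting reagent.
O2 consumed = (9/1) × 5.911 = 53.20 mol
O2 remaining = 59.06 − 53.20 = 5.860 mol

5.86 mol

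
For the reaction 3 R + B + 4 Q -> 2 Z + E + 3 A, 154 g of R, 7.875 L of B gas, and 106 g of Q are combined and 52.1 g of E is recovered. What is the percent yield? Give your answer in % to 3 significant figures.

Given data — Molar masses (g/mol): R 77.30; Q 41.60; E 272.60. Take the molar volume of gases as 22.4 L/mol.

n(R) = 154.0 / 77.30 = 1.992 mol
n(B) = 7.875 / 22.4 = 0.3516 mol
n(Q) = 106.0 / 41.60 = 2.548 mol
n/ν → R: 0.6640, B: 0.3516, Q: 0.6370; B is limiting.
theoretical n(E) = (1/1) × 0.3516 = 0.3516 mol → 95.85 g
% yield = 52.1 / 95.85 × 100 = 54.36 %

54.4 %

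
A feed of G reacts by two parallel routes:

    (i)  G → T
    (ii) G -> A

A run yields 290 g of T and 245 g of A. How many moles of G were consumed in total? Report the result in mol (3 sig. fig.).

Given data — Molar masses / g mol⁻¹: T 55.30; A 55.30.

n(T) = 290 / 55.30 = 5.244 mol
n(A) = 245 / 55.30 = 4.430 mol
n(G) via (i) = (1/1)×5.244 = 5.244 mol
n(G) via (ii) = (1/1)×4.430 = 4.430 mol
total n(G) = 5.244 + 4.430 = 9.674 mol

9.67 mol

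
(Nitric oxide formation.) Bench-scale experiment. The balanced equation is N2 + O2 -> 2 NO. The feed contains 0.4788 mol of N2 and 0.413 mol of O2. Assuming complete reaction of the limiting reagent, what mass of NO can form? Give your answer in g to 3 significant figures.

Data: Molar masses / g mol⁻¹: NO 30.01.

24.8 g

n(N2) = 0.4788 mol
n(O2) = 0.4130 mol
n/ν for N2 = 0.4788/1 = 0.4788
n/ν for O2 = 0.4130/1 = 0.4130
Smallest n/ν is O2 → limiting reagent.
n(NO) = (2/1) × 0.4130 = 0.8260 mol
mass = 0.8260 × 30.01 = 24.79 g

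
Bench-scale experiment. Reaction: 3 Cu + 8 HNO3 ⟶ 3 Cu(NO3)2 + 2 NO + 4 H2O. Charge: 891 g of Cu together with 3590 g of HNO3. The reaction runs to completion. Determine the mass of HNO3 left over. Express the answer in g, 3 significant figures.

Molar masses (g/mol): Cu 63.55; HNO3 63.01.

n(Cu) = 891.0 / 63.55 = 14.02 mol
n(HNO3) = 3590 / 63.01 = 56.98 mol
n/ν → Cu: 4.673, HNO3: 7.123; Cu is limiting.
HNO3 consumed = (8/3) × 14.02 = 37.39 mol
HNO3 remaining = 56.98 − 37.39 = 19.59 mol
mass = 19.59 × 63.01 = 1234 g

1230 g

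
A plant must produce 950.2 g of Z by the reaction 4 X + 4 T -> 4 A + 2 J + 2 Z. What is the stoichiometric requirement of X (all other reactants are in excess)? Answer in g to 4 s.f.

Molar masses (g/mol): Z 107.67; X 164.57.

n(Z) = 950.2 / 107.67 = 8.825 mol
n(X) = (4/2) × 8.825 = 17.65 mol
mass = 17.65 × 164.57 = 2905 g

2905 g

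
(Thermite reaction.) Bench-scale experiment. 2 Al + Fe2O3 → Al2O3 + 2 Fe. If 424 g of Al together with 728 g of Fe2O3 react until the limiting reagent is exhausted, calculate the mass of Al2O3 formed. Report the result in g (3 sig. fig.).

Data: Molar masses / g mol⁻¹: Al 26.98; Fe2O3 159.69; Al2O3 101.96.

n(Al) = 424.0 / 26.98 = 15.72 mol
n(Fe2O3) = 728.0 / 159.69 = 4.559 mol
n/ν → Al: 7.860, Fe2O3: 4.559; Fe2O3 is limiting.
n(Al2O3) = (1/1) × 4.559 = 4.559 mol
mass = 4.559 × 101.96 = 464.8 g

465 g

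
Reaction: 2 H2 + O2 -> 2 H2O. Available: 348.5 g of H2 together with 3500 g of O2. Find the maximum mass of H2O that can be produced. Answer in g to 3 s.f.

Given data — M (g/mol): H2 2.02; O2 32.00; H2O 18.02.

n(H2) = 348.5 / 2.02 = 172.5 mol
n(O2) = 3500 / 32.00 = 109.4 mol
n/ν → H2: 86.25, O2: 109.4; H2 is limiting.
n(H2O) = (2/2) × 172.5 = 172.5 mol
mass = 172.5 × 18.02 = 3108 g

3110 g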